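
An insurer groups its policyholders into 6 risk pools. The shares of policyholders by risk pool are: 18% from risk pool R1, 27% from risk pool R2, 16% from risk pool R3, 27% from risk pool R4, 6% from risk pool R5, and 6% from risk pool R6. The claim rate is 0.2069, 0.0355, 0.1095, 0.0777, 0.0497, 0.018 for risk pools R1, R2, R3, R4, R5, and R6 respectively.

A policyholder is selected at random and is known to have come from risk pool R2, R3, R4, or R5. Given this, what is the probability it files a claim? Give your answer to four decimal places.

0.0672

Let S = {R2, R3, R4, R5}.
P(S) = 0.27 + 0.16 + 0.27 + 0.06 = 0.76.
P(C ∩ S) = 0.0355·0.27 + 0.1095·0.16 + 0.0777·0.27 + 0.0497·0.06 = 0.009585 + 0.01752 + 0.020979 + 0.002982 = 0.051066.
P(C | S) = 0.051066 / 0.76 = 0.067192…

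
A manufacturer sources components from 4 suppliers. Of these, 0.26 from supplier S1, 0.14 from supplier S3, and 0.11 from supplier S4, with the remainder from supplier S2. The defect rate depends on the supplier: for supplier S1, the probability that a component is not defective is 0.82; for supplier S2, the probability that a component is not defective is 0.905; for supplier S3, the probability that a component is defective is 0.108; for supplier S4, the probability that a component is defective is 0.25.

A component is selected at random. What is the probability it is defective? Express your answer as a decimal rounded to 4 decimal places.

0.1360

P(S2) = 1 − (0.26 + 0.14 + 0.11) = 0.49.
P(D|S1) = 1 − 0.82 = 0.18.
P(D|S2) = 1 − 0.905 = 0.095.
P(D) = P(D|S1)·P(S1) + P(D|S2)·P(S2) + P(D|S3)·P(S3) + P(D|S4)·P(S4)
      = 0.18·0.26 + 0.095·0.49 + 0.108·0.14 + 0.25·0.11
      = 0.0468 + 0.04655 + 0.01512 + 0.0275 = 0.13597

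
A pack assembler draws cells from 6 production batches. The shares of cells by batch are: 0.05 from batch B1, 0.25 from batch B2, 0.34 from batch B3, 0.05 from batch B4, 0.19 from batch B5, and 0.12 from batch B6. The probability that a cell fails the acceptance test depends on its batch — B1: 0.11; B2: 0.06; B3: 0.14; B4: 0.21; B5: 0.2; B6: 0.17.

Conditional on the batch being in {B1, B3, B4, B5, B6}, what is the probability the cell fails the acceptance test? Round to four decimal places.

0.1627

Let S = {B1, B3, B4, B5, B6}.
P(S) = 0.05 + 0.34 + 0.05 + 0.19 + 0.12 = 0.75.
P(F ∩ S) = 0.11·0.05 + 0.14·0.34 + 0.21·0.05 + 0.2·0.19 + 0.17·0.12 = 0.0055 + 0.0476 + 0.0105 + 0.038 + 0.0204 = 0.122.
P(F | S) = 0.122 / 0.75 = 0.162667…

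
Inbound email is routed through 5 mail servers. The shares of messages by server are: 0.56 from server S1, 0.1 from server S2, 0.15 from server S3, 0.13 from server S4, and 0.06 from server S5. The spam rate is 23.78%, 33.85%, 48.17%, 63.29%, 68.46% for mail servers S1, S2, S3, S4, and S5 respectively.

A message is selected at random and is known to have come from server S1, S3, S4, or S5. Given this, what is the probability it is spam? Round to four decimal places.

P(S|J) ≈ 0.3653

Let J = {S1, S3, S4, S5}.
P(J) = 0.56 + 0.15 + 0.13 + 0.06 = 0.9.
P(S ∩ J) = 0.2378·0.56 + 0.4817·0.15 + 0.6329·0.13 + 0.6846·0.06 = 0.133168 + 0.072255 + 0.082277 + 0.041076 = 0.328776.
P(S | J) = 0.328776 / 0.9 = 0.365307…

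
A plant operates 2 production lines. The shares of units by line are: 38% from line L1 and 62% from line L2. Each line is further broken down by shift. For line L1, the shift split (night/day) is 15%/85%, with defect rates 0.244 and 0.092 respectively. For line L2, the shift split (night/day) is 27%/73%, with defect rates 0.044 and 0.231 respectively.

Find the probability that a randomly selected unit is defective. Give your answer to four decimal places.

P(D|L1) = 0.15·0.244 + 0.85·0.092 = 0.0366 + 0.0782 = 0.1148
P(D|L2) = 0.27·0.044 + 0.73·0.231 = 0.01188 + 0.16863 = 0.18051
By total probability over the outer partition,
P(D) = 0.38·0.1148 + 0.62·0.18051
      = 0.043624 + 0.1119162 = 0.1555402

0.1555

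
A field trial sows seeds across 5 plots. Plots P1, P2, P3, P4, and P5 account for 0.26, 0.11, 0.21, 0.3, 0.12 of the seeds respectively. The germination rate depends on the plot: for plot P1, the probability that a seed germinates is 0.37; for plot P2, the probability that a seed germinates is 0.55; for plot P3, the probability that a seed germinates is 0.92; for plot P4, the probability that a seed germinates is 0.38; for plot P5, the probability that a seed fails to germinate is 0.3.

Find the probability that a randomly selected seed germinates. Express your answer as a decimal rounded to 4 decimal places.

P(G|P5) = 1 − 0.3 = 0.7.
Using total probability over the partition,
P(G) = P(G|P1)·P(P1) + P(G|P2)·P(P2) + P(G|P3)·P(P3) + P(G|P4)·P(P4) + P(G|P5)·P(P5)
      = 0.37·0.26 + 0.55·0.11 + 0.92·0.21 + 0.38·0.3 + 0.7·0.12
      = 0.0962 + 0.0605 + 0.1932 + 0.114 + 0.084 = 0.5479

P(G) ≈ 0.5479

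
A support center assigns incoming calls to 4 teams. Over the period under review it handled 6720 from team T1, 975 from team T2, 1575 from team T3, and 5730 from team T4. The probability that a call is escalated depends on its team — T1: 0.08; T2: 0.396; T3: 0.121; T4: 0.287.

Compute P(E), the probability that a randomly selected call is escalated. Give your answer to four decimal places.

P(E) ≈ 0.1839

Total: 6720 + 975 + 1575 + 5730 = 15000.
P(T1) = 6720/15000 = 0.448. P(T2) = 975/15000 = 0.065. P(T3) = 1575/15000 = 0.105. P(T4) = 5730/15000 = 0.382.
Using total probability over the partition,
P(E) = P(E|T1)·P(T1) + P(E|T2)·P(T2) + P(E|T3)·P(T3) + P(E|T4)·P(T4)
      = 0.08·0.448 + 0.396·0.065 + 0.121·0.105 + 0.287·0.382
      = 0.03584 + 0.02574 + 0.012705 + 0.109634 = 0.183919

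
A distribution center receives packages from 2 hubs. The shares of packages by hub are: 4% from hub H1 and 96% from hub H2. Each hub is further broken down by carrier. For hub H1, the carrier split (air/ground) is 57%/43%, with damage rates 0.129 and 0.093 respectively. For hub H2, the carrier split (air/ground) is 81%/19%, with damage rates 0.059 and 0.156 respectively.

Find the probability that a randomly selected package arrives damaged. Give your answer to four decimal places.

P(D|H1) = 0.57·0.129 + 0.43·0.093 = 0.07353 + 0.03999 = 0.11352
P(D|H2) = 0.81·0.059 + 0.19·0.156 = 0.04779 + 0.02964 = 0.07743
By total probability over the outer partition,
P(D) = 0.04·0.11352 + 0.96·0.07743
      = 0.0045408 + 0.0743328 = 0.0788736

0.0789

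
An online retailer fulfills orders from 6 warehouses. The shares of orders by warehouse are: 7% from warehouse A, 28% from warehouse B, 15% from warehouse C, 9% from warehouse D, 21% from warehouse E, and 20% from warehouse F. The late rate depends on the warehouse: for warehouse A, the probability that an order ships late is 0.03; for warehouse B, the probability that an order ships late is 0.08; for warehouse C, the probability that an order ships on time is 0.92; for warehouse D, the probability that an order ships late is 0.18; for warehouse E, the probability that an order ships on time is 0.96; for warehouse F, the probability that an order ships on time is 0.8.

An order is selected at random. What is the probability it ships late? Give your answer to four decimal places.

0.1011

P(L|C) = 1 − 0.92 = 0.08.
P(L|E) = 1 − 0.96 = 0.04.
P(L|F) = 1 − 0.8 = 0.2.
Using total probability over the partition,
P(L) = P(L|A)·P(A) + P(L|B)·P(B) + P(L|C)·P(C) + P(L|D)·P(D) + P(L|E)·P(E) + P(L|F)·P(F)
      = 0.03·0.07 + 0.08·0.28 + 0.08·0.15 + 0.18·0.09 + 0.04·0.21 + 0.2·0.2
      = 0.0021 + 0.0224 + 0.012 + 0.0162 + 0.0084 + 0.04 = 0.1011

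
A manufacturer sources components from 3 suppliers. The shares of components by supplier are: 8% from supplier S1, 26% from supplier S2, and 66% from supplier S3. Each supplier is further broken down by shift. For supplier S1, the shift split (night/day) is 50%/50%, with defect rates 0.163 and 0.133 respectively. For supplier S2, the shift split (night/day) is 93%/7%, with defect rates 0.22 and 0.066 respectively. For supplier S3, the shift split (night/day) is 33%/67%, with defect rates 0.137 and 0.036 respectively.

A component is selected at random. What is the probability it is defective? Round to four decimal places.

P(D|S1) = 0.5·0.163 + 0.5·0.133 = 0.0815 + 0.0665 = 0.148
P(D|S2) = 0.93·0.22 + 0.07·0.066 = 0.2046 + 0.00462 = 0.20922
P(D|S3) = 0.33·0.137 + 0.67·0.036 = 0.04521 + 0.02412 = 0.06933
By total probability over the outer partition,
P(D) = 0.08·0.148 + 0.26·0.20922 + 0.66·0.06933
      = 0.01184 + 0.0543972 + 0.0457578 = 0.111995

0.1120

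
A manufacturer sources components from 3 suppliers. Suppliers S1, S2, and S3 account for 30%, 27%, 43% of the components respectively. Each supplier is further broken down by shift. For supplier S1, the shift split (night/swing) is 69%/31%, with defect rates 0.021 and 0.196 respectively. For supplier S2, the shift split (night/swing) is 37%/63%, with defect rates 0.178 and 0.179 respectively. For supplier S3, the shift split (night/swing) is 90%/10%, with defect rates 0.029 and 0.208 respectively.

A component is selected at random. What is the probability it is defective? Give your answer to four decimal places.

P(D|S1) = 0.69·0.021 + 0.31·0.196 = 0.01449 + 0.06076 = 0.07525
P(D|S2) = 0.37·0.178 + 0.63·0.179 = 0.06586 + 0.11277 = 0.17863
P(D|S3) = 0.9·0.029 + 0.1·0.208 = 0.0261 + 0.0208 = 0.0469
Then overall,
P(D) = 0.3·0.07525 + 0.27·0.17863 + 0.43·0.0469
      = 0.022575 + 0.0482301 + 0.020167 = 0.0909721

0.0910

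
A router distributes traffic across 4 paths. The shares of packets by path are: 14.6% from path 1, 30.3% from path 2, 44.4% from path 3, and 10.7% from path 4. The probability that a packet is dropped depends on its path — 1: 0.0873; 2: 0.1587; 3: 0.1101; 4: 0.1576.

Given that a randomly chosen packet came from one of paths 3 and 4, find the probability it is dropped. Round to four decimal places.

0.1193

Let S = {3, 4}.
P(S) = 0.444 + 0.107 = 0.551.
P(L ∩ S) = 0.1101·0.444 + 0.1576·0.107 = 0.0488844 + 0.0168632 = 0.0657476.
P(L | S) = 0.0657476 / 0.551 = 0.119324…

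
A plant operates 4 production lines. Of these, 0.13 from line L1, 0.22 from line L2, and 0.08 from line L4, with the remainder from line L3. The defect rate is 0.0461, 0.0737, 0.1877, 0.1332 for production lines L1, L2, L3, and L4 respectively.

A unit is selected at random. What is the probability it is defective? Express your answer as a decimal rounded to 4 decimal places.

P(L3) = 1 − (0.13 + 0.22 + 0.08) = 0.57.
P(D) = P(D|L1)·P(L1) + P(D|L2)·P(L2) + P(D|L3)·P(L3) + P(D|L4)·P(L4)
      = 0.0461·0.13 + 0.0737·0.22 + 0.1877·0.57 + 0.1332·0.08
      = 0.005993 + 0.016214 + 0.106989 + 0.010656 = 0.139852

0.1399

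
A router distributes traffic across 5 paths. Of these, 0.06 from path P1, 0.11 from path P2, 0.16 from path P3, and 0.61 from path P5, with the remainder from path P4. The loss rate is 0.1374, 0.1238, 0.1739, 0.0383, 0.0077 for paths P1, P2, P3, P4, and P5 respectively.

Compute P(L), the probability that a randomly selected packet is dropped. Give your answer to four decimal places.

P(P4) = 1 − (0.06 + 0.11 + 0.16 + 0.61) = 0.06.
P(L) = P(L|P1)·P(P1) + P(L|P2)·P(P2) + P(L|P3)·P(P3) + P(L|P4)·P(P4) + P(L|P5)·P(P5)
      = 0.1374·0.06 + 0.1238·0.11 + 0.1739·0.16 + 0.0383·0.06 + 0.0077·0.61
      = 0.008244 + 0.013618 + 0.027824 + 0.002298 + 0.004697 = 0.056681

P(L) ≈ 0.0567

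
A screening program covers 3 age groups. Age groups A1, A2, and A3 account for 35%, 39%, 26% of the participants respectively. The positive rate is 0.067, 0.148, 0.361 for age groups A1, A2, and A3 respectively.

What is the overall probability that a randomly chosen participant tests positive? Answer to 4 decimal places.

P(T) ≈ 0.1750

P(T) = P(T|A1)·P(A1) + P(T|A2)·P(A2) + P(T|A3)·P(A3)
      = 0.067·0.35 + 0.148·0.39 + 0.361·0.26
      = 0.02345 + 0.05772 + 0.09386 = 0.17503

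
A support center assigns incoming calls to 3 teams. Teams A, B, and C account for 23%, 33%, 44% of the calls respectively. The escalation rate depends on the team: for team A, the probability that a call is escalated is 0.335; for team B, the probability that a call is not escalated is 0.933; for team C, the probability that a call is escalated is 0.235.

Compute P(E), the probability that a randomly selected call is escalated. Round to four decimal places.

0.2026

P(E|B) = 1 − 0.933 = 0.067.
By the law of total probability,
P(E) = P(E|A)·P(A) + P(E|B)·P(B) + P(E|C)·P(C)
      = 0.335·0.23 + 0.067·0.33 + 0.235·0.44
      = 0.07705 + 0.02211 + 0.1034 = 0.20256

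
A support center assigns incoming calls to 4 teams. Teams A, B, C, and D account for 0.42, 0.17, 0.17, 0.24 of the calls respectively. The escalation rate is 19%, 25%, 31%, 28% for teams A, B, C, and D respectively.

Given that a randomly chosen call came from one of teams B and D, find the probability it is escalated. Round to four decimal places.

P(E|S) ≈ 0.2676

Let S = {B, D}.
P(S) = 0.17 + 0.24 = 0.41.
P(E ∩ S) = 0.25·0.17 + 0.28·0.24 = 0.0425 + 0.0672 = 0.1097.
P(E | S) = 0.1097 / 0.41 = 0.267561…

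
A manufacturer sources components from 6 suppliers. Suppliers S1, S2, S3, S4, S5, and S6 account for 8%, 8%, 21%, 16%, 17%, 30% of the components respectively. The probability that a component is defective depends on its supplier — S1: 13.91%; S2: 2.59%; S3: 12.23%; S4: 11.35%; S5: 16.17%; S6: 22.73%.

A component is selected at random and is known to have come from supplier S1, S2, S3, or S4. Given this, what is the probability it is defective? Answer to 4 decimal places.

Let S = {S1, S2, S3, S4}.
P(S) = 0.08 + 0.08 + 0.21 + 0.16 = 0.53.
P(D ∩ S) = 0.1391·0.08 + 0.0259·0.08 + 0.1223·0.21 + 0.1135·0.16 = 0.011128 + 0.002072 + 0.025683 + 0.01816 = 0.057043.
P(D | S) = 0.057043 / 0.53 = 0.107628…

P(D|S) ≈ 0.1076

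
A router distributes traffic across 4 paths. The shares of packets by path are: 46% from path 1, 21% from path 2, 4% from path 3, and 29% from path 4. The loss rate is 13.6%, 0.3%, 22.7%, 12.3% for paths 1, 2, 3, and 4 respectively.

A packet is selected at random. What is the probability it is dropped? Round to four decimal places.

P(L) = P(L|1)·P(1) + P(L|2)·P(2) + P(L|3)·P(3) + P(L|4)·P(4)
      = 0.136·0.46 + 0.003·0.21 + 0.227·0.04 + 0.123·0.29
      = 0.06256 + 0.00063 + 0.00908 + 0.03567 = 0.10794

0.1079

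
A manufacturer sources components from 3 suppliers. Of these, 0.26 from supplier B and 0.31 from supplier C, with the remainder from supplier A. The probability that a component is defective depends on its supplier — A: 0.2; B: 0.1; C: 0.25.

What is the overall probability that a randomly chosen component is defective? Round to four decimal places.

P(A) = 1 − (0.26 + 0.31) = 0.43.
Using total probability over the partition,
P(D) = P(D|A)·P(A) + P(D|B)·P(B) + P(D|C)·P(C)
      = 0.2·0.43 + 0.1·0.26 + 0.25·0.31
      = 0.086 + 0.026 + 0.0775 = 0.1895

P(D) ≈ 0.1895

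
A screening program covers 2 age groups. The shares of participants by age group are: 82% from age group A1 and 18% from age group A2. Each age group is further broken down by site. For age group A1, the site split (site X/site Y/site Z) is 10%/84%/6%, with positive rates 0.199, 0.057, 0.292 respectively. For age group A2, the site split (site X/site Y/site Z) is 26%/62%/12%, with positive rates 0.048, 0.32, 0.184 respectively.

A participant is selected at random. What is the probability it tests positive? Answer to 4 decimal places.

P(T|A1) = 0.1·0.199 + 0.84·0.057 + 0.06·0.292 = 0.0199 + 0.04788 + 0.01752 = 0.0853
P(T|A2) = 0.26·0.048 + 0.62·0.32 + 0.12·0.184 = 0.01248 + 0.1984 + 0.02208 = 0.23296
By total probability over the outer partition,
P(T) = 0.82·0.0853 + 0.18·0.23296
      = 0.069946 + 0.0419328 = 0.1118788

P(T) ≈ 0.1119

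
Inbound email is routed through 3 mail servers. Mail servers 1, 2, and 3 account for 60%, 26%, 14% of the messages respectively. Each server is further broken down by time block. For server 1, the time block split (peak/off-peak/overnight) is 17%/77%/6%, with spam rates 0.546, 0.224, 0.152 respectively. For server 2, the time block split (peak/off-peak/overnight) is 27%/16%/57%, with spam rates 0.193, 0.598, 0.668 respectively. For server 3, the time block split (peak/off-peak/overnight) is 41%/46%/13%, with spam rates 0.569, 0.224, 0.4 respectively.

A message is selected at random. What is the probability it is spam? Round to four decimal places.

0.3564

P(S|1) = 0.17·0.546 + 0.77·0.224 + 0.06·0.152 = 0.09282 + 0.17248 + 0.00912 = 0.27442
P(S|2) = 0.27·0.193 + 0.16·0.598 + 0.57·0.668 = 0.05211 + 0.09568 + 0.38076 = 0.52855
P(S|3) = 0.41·0.569 + 0.46·0.224 + 0.13·0.4 = 0.23329 + 0.10304 + 0.052 = 0.38833
Then overall,
P(S) = 0.6·0.27442 + 0.26·0.52855 + 0.14·0.38833
      = 0.164652 + 0.137423 + 0.0543662 = 0.3564412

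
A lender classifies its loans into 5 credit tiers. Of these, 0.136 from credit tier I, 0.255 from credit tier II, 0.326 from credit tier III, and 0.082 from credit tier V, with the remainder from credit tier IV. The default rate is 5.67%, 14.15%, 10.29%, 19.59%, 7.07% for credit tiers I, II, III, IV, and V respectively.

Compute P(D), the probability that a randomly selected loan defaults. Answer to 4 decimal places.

P(IV) = 1 − (0.136 + 0.255 + 0.326 + 0.082) = 0.201.
P(D) = P(D|I)·P(I) + P(D|II)·P(II) + P(D|III)·P(III) + P(D|IV)·P(IV) + P(D|V)·P(V)
      = 0.0567·0.136 + 0.1415·0.255 + 0.1029·0.326 + 0.1959·0.201 + 0.0707·0.082
      = 0.0077112 + 0.0360825 + 0.0335454 + 0.0393759 + 0.0057974 = 0.1225124

0.1225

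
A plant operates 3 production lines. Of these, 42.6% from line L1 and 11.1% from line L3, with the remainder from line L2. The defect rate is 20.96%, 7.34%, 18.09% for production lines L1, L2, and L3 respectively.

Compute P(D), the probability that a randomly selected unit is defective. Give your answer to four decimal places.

P(D) ≈ 0.1434

P(L2) = 1 − (0.426 + 0.111) = 0.463.
By the law of total probability,
P(D) = P(D|L1)·P(L1) + P(D|L2)·P(L2) + P(D|L3)·P(L3)
      = 0.2096·0.426 + 0.0734·0.463 + 0.1809·0.111
      = 0.0892896 + 0.0339842 + 0.0200799 = 0.1433537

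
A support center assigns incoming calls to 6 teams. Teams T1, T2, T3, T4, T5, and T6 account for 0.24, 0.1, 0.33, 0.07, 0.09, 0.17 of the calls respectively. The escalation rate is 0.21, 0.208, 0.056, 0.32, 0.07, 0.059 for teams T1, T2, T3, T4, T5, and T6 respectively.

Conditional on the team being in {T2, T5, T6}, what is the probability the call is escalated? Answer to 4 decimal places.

P(E|S) ≈ 0.1031

Let S = {T2, T5, T6}.
P(S) = 0.1 + 0.09 + 0.17 = 0.36.
P(E ∩ S) = 0.208·0.1 + 0.07·0.09 + 0.059·0.17 = 0.0208 + 0.0063 + 0.01003 = 0.03713.
P(E | S) = 0.03713 / 0.36 = 0.103139…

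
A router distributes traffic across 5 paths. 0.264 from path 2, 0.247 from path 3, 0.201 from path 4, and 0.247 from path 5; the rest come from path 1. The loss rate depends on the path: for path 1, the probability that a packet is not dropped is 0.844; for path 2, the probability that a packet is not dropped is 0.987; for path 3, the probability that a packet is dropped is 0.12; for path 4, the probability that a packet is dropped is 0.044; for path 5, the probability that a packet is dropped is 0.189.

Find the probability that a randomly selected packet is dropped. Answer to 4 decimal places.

0.0950

P(1) = 1 − (0.264 + 0.247 + 0.201 + 0.247) = 0.041.
P(L|1) = 1 − 0.844 = 0.156.
P(L|2) = 1 − 0.987 = 0.013.
Using total probability over the partition,
P(L) = P(L|1)·P(1) + P(L|2)·P(2) + P(L|3)·P(3) + P(L|4)·P(4) + P(L|5)·P(5)
      = 0.156·0.041 + 0.013·0.264 + 0.12·0.247 + 0.044·0.201 + 0.189·0.247
      = 0.006396 + 0.003432 + 0.02964 + 0.008844 + 0.046683 = 0.094995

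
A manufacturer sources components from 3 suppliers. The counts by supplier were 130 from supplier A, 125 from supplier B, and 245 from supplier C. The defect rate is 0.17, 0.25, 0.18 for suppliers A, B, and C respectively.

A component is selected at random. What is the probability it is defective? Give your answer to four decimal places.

P(D) ≈ 0.1949

Total: 130 + 125 + 245 = 500.
P(A) = 130/500 = 0.26. P(B) = 125/500 = 0.25. P(C) = 245/500 = 0.49.
P(D) = P(D|A)·P(A) + P(D|B)·P(B) + P(D|C)·P(C)
      = 0.17·0.26 + 0.25·0.25 + 0.18·0.49
      = 0.0442 + 0.0625 + 0.0882 = 0.1949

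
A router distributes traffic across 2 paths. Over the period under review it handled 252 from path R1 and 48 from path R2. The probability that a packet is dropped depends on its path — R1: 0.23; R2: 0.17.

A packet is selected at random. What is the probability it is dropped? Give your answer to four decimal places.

Total: 252 + 48 = 300.
P(R1) = 252/300 = 0.84. P(R2) = 48/300 = 0.16.
P(L) = P(L|R1)·P(R1) + P(L|R2)·P(R2)
      = 0.23·0.84 + 0.17·0.16
      = 0.1932 + 0.0272 = 0.2204

P(L) ≈ 0.2204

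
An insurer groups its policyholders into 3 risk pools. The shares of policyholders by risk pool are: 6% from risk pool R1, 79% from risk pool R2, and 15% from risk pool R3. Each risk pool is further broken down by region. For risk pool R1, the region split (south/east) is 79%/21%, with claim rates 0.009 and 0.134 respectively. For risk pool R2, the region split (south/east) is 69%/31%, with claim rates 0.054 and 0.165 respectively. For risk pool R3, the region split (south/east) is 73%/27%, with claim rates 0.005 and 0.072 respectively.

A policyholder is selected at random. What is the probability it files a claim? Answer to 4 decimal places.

P(C|R1) = 0.79·0.009 + 0.21·0.134 = 0.00711 + 0.02814 = 0.03525
P(C|R2) = 0.69·0.054 + 0.31·0.165 = 0.03726 + 0.05115 = 0.08841
P(C|R3) = 0.73·0.005 + 0.27·0.072 = 0.00365 + 0.01944 = 0.02309
Then overall,
P(C) = 0.06·0.03525 + 0.79·0.08841 + 0.15·0.02309
      = 0.002115 + 0.0698439 + 0.0034635 = 0.0754224

0.0754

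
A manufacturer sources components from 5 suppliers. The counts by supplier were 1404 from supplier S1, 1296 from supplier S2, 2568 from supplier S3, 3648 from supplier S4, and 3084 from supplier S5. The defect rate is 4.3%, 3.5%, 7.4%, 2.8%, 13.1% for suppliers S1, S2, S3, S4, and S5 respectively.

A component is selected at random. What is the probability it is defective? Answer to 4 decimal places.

Total: 1404 + 1296 + 2568 + 3648 + 3084 = 12000.
P(S1) = 1404/12000 = 0.117. P(S2) = 1296/12000 = 0.108. P(S3) = 2568/12000 = 0.214. P(S4) = 3648/12000 = 0.304. P(S5) = 3084/12000 = 0.257.
Using total probability over the partition,
P(D) = P(D|S1)·P(S1) + P(D|S2)·P(S2) + P(D|S3)·P(S3) + P(D|S4)·P(S4) + P(D|S5)·P(S5)
      = 0.043·0.117 + 0.035·0.108 + 0.074·0.214 + 0.028·0.304 + 0.131·0.257
      = 0.005031 + 0.00378 + 0.015836 + 0.008512 + 0.033667 = 0.066826

P(D) ≈ 0.0668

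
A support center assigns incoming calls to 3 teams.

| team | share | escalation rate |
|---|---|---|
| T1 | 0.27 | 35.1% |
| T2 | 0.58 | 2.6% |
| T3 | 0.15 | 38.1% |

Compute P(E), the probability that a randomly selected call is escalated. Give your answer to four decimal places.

P(E) = P(E|T1)·P(T1) + P(E|T2)·P(T2) + P(E|T3)·P(T3)
      = 0.351·0.27 + 0.026·0.58 + 0.381·0.15
      = 0.09477 + 0.01508 + 0.05715 = 0.167

0.1670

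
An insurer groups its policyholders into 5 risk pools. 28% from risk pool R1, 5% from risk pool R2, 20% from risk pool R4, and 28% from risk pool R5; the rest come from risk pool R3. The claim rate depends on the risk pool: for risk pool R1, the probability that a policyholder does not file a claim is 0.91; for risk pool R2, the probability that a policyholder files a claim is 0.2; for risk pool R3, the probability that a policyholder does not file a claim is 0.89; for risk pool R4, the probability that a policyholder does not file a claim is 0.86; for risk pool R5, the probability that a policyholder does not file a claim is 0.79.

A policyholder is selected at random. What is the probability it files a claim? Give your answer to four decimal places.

P(R3) = 1 − (0.28 + 0.05 + 0.2 + 0.28) = 0.19.
P(C|R1) = 1 − 0.91 = 0.09.
P(C|R3) = 1 − 0.89 = 0.11.
P(C|R4) = 1 − 0.86 = 0.14.
P(C|R5) = 1 − 0.79 = 0.21.
P(C) = P(C|R1)·P(R1) + P(C|R2)·P(R2) + P(C|R3)·P(R3) + P(C|R4)·P(R4) + P(C|R5)·P(R5)
      = 0.09·0.28 + 0.2·0.05 + 0.11·0.19 + 0.14·0.2 + 0.21·0.28
      = 0.0252 + 0.01 + 0.0209 + 0.028 + 0.0588 = 0.1429

0.1429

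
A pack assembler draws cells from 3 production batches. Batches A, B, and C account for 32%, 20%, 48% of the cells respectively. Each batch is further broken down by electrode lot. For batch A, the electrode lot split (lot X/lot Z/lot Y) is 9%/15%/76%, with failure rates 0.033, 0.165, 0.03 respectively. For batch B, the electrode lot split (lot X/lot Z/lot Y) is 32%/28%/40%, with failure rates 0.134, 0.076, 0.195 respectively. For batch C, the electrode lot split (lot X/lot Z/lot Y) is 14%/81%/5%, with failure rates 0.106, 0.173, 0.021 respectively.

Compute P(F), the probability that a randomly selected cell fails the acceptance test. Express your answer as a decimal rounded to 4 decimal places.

P(F|A) = 0.09·0.033 + 0.15·0.165 + 0.76·0.03 = 0.00297 + 0.02475 + 0.0228 = 0.05052
P(F|B) = 0.32·0.134 + 0.28·0.076 + 0.4·0.195 = 0.04288 + 0.02128 + 0.078 = 0.14216
P(F|C) = 0.14·0.106 + 0.81·0.173 + 0.05·0.021 = 0.01484 + 0.14013 + 0.00105 = 0.15602
By total probability over the outer partition,
P(F) = 0.32·0.05052 + 0.2·0.14216 + 0.48·0.15602
      = 0.0161664 + 0.028432 + 0.0748896 = 0.119488

0.1195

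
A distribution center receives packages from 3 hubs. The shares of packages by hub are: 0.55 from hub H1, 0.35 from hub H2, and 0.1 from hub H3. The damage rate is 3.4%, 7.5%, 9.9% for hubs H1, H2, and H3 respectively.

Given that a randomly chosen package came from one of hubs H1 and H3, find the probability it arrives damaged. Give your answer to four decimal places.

Let S = {H1, H3}.
P(S) = 0.55 + 0.1 = 0.65.
P(D ∩ S) = 0.034·0.55 + 0.099·0.1 = 0.0187 + 0.0099 = 0.0286.
P(D | S) = 0.0286 / 0.65 = 0.044000…

0.0440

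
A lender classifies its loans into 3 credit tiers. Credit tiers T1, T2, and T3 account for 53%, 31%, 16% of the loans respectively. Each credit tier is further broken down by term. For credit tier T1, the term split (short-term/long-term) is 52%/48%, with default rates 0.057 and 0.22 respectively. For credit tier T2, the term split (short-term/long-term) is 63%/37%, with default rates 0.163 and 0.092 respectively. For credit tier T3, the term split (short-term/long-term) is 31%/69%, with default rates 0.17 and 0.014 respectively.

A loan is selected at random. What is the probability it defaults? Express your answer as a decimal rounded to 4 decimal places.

P(D|T1) = 0.52·0.057 + 0.48·0.22 = 0.02964 + 0.1056 = 0.13524
P(D|T2) = 0.63·0.163 + 0.37·0.092 = 0.10269 + 0.03404 = 0.13673
P(D|T3) = 0.31·0.17 + 0.69·0.014 = 0.0527 + 0.00966 = 0.06236
By total probability over the outer partition,
P(D) = 0.53·0.13524 + 0.31·0.13673 + 0.16·0.06236
      = 0.0716772 + 0.0423863 + 0.0099776 = 0.1240411

P(D) ≈ 0.1240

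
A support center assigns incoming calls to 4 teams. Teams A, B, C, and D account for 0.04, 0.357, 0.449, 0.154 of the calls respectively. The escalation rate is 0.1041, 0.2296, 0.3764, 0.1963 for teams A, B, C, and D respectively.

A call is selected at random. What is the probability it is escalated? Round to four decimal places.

P(E) = P(E|A)·P(A) + P(E|B)·P(B) + P(E|C)·P(C) + P(E|D)·P(D)
      = 0.1041·0.04 + 0.2296·0.357 + 0.3764·0.449 + 0.1963·0.154
      = 0.004164 + 0.0819672 + 0.1690036 + 0.0302302 = 0.285365

P(E) ≈ 0.2854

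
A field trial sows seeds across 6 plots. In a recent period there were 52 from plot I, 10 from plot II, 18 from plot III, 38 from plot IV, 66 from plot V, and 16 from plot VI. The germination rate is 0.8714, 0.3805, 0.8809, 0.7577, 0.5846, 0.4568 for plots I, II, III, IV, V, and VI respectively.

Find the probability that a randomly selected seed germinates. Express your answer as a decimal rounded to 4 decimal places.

Total: 52 + 10 + 18 + 38 + 66 + 16 = 200.
P(I) = 52/200 = 0.26. P(II) = 10/200 = 0.05. P(III) = 18/200 = 0.09. P(IV) = 38/200 = 0.19. P(V) = 66/200 = 0.33. P(VI) = 16/200 = 0.08.
P(G) = P(G|I)·P(I) + P(G|II)·P(II) + P(G|III)·P(III) + P(G|IV)·P(IV) + P(G|V)·P(V) + P(G|VI)·P(VI)
      = 0.8714·0.26 + 0.3805·0.05 + 0.8809·0.09 + 0.7577·0.19 + 0.5846·0.33 + 0.4568·0.08
      = 0.226564 + 0.019025 + 0.079281 + 0.143963 + 0.192918 + 0.036544 = 0.698295

0.6983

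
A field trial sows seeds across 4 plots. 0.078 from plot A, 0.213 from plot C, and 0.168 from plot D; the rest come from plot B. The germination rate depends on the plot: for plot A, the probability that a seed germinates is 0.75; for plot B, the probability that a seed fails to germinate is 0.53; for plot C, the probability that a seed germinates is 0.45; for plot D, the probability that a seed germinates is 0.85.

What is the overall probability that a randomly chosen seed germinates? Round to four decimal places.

P(B) = 1 − (0.078 + 0.213 + 0.168) = 0.541.
P(G|B) = 1 − 0.53 = 0.47.
P(G) = P(G|A)·P(A) + P(G|B)·P(B) + P(G|C)·P(C) + P(G|D)·P(D)
      = 0.75·0.078 + 0.47·0.541 + 0.45·0.213 + 0.85·0.168
      = 0.0585 + 0.25427 + 0.09585 + 0.1428 = 0.55142

P(G) ≈ 0.5514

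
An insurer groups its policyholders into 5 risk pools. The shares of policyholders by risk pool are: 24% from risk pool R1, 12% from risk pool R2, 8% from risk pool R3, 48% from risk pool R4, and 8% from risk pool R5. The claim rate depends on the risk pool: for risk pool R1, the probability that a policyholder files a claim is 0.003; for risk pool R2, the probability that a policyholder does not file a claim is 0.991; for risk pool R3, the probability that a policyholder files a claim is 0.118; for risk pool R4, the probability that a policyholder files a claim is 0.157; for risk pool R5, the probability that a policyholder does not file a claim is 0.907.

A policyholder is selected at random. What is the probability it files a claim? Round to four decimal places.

P(C) ≈ 0.0940

P(C|R2) = 1 − 0.991 = 0.009.
P(C|R5) = 1 − 0.907 = 0.093.
By the law of total probability,
P(C) = P(C|R1)·P(R1) + P(C|R2)·P(R2) + P(C|R3)·P(R3) + P(C|R4)·P(R4) + P(C|R5)·P(R5)
      = 0.003·0.24 + 0.009·0.12 + 0.118·0.08 + 0.157·0.48 + 0.093·0.08
      = 0.00072 + 0.00108 + 0.00944 + 0.07536 + 0.00744 = 0.09404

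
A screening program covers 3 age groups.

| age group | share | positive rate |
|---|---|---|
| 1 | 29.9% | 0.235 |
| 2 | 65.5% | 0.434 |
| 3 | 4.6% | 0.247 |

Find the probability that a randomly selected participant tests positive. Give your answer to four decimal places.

P(T) ≈ 0.3659

P(T) = P(T|1)·P(1) + P(T|2)·P(2) + P(T|3)·P(3)
      = 0.235·0.299 + 0.434·0.655 + 0.247·0.046
      = 0.070265 + 0.28427 + 0.011362 = 0.365897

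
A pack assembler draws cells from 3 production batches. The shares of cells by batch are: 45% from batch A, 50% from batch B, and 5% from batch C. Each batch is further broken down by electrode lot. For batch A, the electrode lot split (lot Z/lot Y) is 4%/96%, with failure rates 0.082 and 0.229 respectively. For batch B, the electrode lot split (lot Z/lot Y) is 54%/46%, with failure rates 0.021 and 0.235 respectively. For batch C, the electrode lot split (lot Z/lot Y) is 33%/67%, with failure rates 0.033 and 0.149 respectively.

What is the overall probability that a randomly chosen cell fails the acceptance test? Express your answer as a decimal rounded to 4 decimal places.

P(F|A) = 0.04·0.082 + 0.96·0.229 = 0.00328 + 0.21984 = 0.22312
P(F|B) = 0.54·0.021 + 0.46·0.235 = 0.01134 + 0.1081 = 0.11944
P(F|C) = 0.33·0.033 + 0.67·0.149 = 0.01089 + 0.09983 = 0.11072
By total probability over the outer partition,
P(F) = 0.45·0.22312 + 0.5·0.11944 + 0.05·0.11072
      = 0.100404 + 0.05972 + 0.005536 = 0.16566

0.1657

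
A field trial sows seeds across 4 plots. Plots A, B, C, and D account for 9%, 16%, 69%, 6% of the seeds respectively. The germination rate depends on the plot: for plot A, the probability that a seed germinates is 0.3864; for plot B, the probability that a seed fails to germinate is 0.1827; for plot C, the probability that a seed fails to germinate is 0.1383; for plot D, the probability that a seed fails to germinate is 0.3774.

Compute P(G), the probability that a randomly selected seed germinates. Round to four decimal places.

P(G) ≈ 0.7975

P(G|B) = 1 − 0.1827 = 0.8173.
P(G|C) = 1 − 0.1383 = 0.8617.
P(G|D) = 1 − 0.3774 = 0.6226.
P(G) = P(G|A)·P(A) + P(G|B)·P(B) + P(G|C)·P(C) + P(G|D)·P(D)
      = 0.3864·0.09 + 0.8173·0.16 + 0.8617·0.69 + 0.6226·0.06
      = 0.034776 + 0.130768 + 0.594573 + 0.037356 = 0.797473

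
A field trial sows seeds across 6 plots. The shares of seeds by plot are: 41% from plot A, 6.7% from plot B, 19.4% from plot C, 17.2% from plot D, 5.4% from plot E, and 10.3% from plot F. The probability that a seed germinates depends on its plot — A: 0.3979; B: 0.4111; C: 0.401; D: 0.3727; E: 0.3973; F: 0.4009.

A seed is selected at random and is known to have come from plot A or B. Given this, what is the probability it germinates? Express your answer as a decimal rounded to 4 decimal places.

Let S = {A, B}.
P(S) = 0.41 + 0.067 = 0.477.
P(G ∩ S) = 0.3979·0.41 + 0.4111·0.067 = 0.163139 + 0.0275437 = 0.1906827.
P(G | S) = 0.1906827 / 0.477 = 0.399754…

0.3998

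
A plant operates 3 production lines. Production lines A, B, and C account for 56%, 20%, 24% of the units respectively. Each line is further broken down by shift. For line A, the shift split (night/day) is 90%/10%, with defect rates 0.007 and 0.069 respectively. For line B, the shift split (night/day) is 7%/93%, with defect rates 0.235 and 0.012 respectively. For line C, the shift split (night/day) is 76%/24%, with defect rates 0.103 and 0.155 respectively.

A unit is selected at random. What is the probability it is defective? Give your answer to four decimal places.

P(D|A) = 0.9·0.007 + 0.1·0.069 = 0.0063 + 0.0069 = 0.0132
P(D|B) = 0.07·0.235 + 0.93·0.012 = 0.01645 + 0.01116 = 0.02761
P(D|C) = 0.76·0.103 + 0.24·0.155 = 0.07828 + 0.0372 = 0.11548
Then overall,
P(D) = 0.56·0.0132 + 0.2·0.02761 + 0.24·0.11548
      = 0.007392 + 0.005522 + 0.0277152 = 0.0406292

P(D) ≈ 0.0406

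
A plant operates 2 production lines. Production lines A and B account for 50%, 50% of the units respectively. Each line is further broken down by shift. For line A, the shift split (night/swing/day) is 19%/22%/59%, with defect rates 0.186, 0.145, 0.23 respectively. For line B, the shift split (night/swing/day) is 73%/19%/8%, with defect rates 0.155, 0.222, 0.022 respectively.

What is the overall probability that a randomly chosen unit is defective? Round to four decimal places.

P(D|A) = 0.19·0.186 + 0.22·0.145 + 0.59·0.23 = 0.03534 + 0.0319 + 0.1357 = 0.20294
P(D|B) = 0.73·0.155 + 0.19·0.222 + 0.08·0.022 = 0.11315 + 0.04218 + 0.00176 = 0.15709
Then overall,
P(D) = 0.5·0.20294 + 0.5·0.15709
      = 0.10147 + 0.078545 = 0.180015

P(D) ≈ 0.1800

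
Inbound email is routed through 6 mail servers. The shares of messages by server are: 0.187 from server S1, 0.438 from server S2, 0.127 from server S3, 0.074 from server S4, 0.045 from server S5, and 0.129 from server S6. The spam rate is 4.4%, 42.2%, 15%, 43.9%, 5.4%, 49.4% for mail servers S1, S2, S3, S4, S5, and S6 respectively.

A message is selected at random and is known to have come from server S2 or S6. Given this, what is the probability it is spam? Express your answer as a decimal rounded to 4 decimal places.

0.4384

Let J = {S2, S6}.
P(J) = 0.438 + 0.129 = 0.567.
P(S ∩ J) = 0.422·0.438 + 0.494·0.129 = 0.184836 + 0.063726 = 0.248562.
P(S | J) = 0.248562 / 0.567 = 0.438381…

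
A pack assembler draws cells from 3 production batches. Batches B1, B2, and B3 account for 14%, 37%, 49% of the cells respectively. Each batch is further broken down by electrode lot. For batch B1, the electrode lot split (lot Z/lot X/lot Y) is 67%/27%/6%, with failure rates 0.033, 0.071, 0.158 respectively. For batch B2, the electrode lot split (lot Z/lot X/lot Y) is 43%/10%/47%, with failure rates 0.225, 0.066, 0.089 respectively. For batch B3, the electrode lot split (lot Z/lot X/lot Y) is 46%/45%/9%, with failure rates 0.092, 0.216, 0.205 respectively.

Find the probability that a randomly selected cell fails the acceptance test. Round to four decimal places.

0.1382

P(F|B1) = 0.67·0.033 + 0.27·0.071 + 0.06·0.158 = 0.02211 + 0.01917 + 0.00948 = 0.05076
P(F|B2) = 0.43·0.225 + 0.1·0.066 + 0.47·0.089 = 0.09675 + 0.0066 + 0.04183 = 0.14518
P(F|B3) = 0.46·0.092 + 0.45·0.216 + 0.09·0.205 = 0.04232 + 0.0972 + 0.01845 = 0.15797
By total probability over the outer partition,
P(F) = 0.14·0.05076 + 0.37·0.14518 + 0.49·0.15797
      = 0.0071064 + 0.0537166 + 0.0774053 = 0.1382283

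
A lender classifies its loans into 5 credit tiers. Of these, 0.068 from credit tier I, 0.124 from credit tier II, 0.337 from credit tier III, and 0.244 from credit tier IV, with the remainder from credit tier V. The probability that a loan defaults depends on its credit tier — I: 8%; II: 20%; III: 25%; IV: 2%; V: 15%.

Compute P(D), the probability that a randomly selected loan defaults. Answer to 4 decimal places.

P(V) = 1 − (0.068 + 0.124 + 0.337 + 0.244) = 0.227.
P(D) = P(D|I)·P(I) + P(D|II)·P(II) + P(D|III)·P(III) + P(D|IV)·P(IV) + P(D|V)·P(V)
      = 0.08·0.068 + 0.2·0.124 + 0.25·0.337 + 0.02·0.244 + 0.15·0.227
      = 0.00544 + 0.0248 + 0.08425 + 0.00488 + 0.03405 = 0.15342

P(D) ≈ 0.1534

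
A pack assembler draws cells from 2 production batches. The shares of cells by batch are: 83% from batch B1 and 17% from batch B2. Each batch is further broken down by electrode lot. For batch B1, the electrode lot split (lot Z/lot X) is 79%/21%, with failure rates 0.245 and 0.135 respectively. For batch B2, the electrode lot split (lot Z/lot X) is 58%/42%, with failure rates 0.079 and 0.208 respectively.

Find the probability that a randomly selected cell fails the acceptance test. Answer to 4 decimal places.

P(F) ≈ 0.2068

P(F|B1) = 0.79·0.245 + 0.21·0.135 = 0.19355 + 0.02835 = 0.2219
P(F|B2) = 0.58·0.079 + 0.42·0.208 = 0.04582 + 0.08736 = 0.13318
Then overall,
P(F) = 0.83·0.2219 + 0.17·0.13318
      = 0.184177 + 0.0226406 = 0.2068176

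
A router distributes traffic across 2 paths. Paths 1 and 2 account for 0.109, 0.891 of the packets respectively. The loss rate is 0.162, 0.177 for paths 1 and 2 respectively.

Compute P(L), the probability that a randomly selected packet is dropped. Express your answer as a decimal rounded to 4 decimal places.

0.1754

P(L) = P(L|1)·P(1) + P(L|2)·P(2)
      = 0.162·0.109 + 0.177·0.891
      = 0.017658 + 0.157707 = 0.175365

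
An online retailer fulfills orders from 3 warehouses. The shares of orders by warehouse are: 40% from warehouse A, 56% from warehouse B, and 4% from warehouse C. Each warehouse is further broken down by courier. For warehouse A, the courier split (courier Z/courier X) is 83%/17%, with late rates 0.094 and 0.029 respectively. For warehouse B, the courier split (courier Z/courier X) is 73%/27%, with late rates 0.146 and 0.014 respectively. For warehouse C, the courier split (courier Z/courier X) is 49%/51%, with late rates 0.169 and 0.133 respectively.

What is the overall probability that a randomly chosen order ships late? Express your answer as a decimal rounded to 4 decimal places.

0.1010

P(L|A) = 0.83·0.094 + 0.17·0.029 = 0.07802 + 0.00493 = 0.08295
P(L|B) = 0.73·0.146 + 0.27·0.014 = 0.10658 + 0.00378 = 0.11036
P(L|C) = 0.49·0.169 + 0.51·0.133 = 0.08281 + 0.06783 = 0.15064
By total probability over the outer partition,
P(L) = 0.4·0.08295 + 0.56·0.11036 + 0.04·0.15064
      = 0.03318 + 0.0618016 + 0.0060256 = 0.1010072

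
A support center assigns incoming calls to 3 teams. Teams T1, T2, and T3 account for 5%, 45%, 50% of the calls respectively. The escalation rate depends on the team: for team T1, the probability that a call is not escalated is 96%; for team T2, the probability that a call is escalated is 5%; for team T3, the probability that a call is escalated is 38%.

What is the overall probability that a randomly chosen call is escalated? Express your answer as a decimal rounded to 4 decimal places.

P(E|T1) = 1 − 0.96 = 0.04.
P(E) = P(E|T1)·P(T1) + P(E|T2)·P(T2) + P(E|T3)·P(T3)
      = 0.04·0.05 + 0.05·0.45 + 0.38·0.5
      = 0.002 + 0.0225 + 0.19 = 0.2145

P(E) ≈ 0.2145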